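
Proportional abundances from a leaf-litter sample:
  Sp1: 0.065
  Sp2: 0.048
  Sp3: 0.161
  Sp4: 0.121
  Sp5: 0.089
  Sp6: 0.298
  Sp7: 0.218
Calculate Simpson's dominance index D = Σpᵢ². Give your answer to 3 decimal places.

0.191

D = 0.065² + 0.048² + 0.161² + 0.121² + 0.089² + 0.298² + 0.218² = 0.00423 + 0.00230 + 0.02592 + 0.01464 + 0.00792 + 0.08880 + 0.04752 = 0.19134 (working shown to 5 dp, full precision carried).
To 3 decimal places, D = 0.191.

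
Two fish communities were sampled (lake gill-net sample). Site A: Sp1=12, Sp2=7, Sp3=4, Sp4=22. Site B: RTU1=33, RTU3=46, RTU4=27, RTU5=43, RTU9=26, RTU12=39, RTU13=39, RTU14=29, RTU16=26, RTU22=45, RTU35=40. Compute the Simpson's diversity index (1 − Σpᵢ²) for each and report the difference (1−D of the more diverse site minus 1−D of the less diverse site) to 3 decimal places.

Site A: N=45, proportions 0.26667, 0.15556, 0.08889, 0.48889, giving 1−D = 0.65778 (working shown to 5 dp, full precision carried).
Site B: N=393, proportions 0.08397, 0.11705, 0.0687, 0.10941, 0.06616, 0.09924, 0.09924, 0.07379, 0.06616, 0.1145, 0.10178, giving 1−D = 0.90519.
Difference = |0.65778 − 0.90519| = 0.24741, i.e. 0.247 to 3 decimal places.

0.247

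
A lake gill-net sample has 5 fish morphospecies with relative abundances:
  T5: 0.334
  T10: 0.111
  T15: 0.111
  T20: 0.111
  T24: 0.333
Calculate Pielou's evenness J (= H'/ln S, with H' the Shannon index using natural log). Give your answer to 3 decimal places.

0.910

H' = −Σ pᵢ ln pᵢ = −((-0.36627) + (-0.24400) + (-0.24400) + (-0.24400) + (-0.36617)) = 1.46445 (working shown to 5 dp, full precision carried).
With S = 5 species, ln S = 1.60944, so J = 1.46445/1.60944 = 0.90991, i.e. 0.910 to 3 decimal places.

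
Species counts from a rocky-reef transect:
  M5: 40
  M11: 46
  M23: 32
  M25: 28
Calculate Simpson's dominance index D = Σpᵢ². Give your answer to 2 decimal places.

Total N = 40+46+32+28 = 146, so the proportions are 0.274, 0.3151, 0.2192, 0.1918 (working shown to 4 dp, full precision carried).
D = 0.274² + 0.3151² + 0.2192² + 0.1918² = 0.0751 + 0.0993 + 0.0480 + 0.0368 = 0.2591.
To 2 decimal places, D = 0.26.

0.26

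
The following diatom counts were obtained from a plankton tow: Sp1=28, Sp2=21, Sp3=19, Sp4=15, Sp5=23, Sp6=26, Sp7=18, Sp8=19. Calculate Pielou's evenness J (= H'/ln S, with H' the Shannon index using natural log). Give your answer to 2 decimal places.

Total N = 28+21+19+15+23+26+18+19 = 169, so the proportions are 0.1657, 0.1243, 0.1124, 0.0888, 0.1361, 0.1538, 0.1065, 0.1124 (working shown to 4 dp, full precision carried).
H' = −Σ pᵢ ln pᵢ = −((-0.2978) + (-0.2591) + (-0.2457) + (-0.2150) + (-0.2714) + (-0.2880) + (-0.2385) + (-0.2457)) = 2.0613.
With S = 8 species, ln S = 2.0794, so J = 2.0613/2.0794 = 0.9913, i.e. 0.99 to 2 decimal places.

0.99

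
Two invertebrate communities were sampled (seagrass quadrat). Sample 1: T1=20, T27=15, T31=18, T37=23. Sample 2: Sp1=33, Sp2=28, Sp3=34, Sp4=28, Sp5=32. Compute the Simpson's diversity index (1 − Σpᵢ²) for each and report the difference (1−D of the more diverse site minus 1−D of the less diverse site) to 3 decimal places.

0.055

Sample 1: N=76, proportions 0.263158, 0.197368, 0.236842, 0.302632, giving 1−D = 0.744114 (working shown to 6 dp, full precision carried).
Sample 2: N=155, proportions 0.212903, 0.180645, 0.219355, 0.180645, 0.206452, giving 1−D = 0.798668.
Difference = |0.744114 − 0.798668| = 0.054554, i.e. 0.055 to 3 decimal places.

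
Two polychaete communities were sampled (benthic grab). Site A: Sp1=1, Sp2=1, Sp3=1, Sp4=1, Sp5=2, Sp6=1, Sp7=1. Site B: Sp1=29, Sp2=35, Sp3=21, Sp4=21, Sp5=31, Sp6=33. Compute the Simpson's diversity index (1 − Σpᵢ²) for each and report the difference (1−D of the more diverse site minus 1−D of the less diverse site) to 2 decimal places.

0.02

Site A: N=8, proportions 0.125, 0.125, 0.125, 0.125, 0.25, 0.125, 0.125, giving 1−D = 0.8438 (working shown to 4 dp, full precision carried).
Site B: N=170, proportions 0.1706, 0.2059, 0.1235, 0.1235, 0.1824, 0.1941, giving 1−D = 0.8271.
Difference = |0.8438 − 0.8271| = 0.0167, i.e. 0.02 to 2 decimal places.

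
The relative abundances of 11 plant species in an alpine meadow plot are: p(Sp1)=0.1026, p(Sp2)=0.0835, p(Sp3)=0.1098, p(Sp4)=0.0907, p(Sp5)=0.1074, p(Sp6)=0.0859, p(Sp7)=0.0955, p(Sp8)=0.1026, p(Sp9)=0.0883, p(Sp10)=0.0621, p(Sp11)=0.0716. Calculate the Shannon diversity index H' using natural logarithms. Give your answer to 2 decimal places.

2.39

Each pᵢ ln pᵢ term (working shown to 4 dp, full precision carried): 0.1026×(-2.2769)=-0.2336, 0.0835×(-2.4829)=-0.2073, 0.1098×(-2.2091)=-0.2426, 0.0907×(-2.4002)=-0.2177, 0.1074×(-2.2312)=-0.2396, 0.0859×(-2.4546)=-0.2108, 0.0955×(-2.3486)=-0.2243, 0.1026×(-2.2769)=-0.2336, 0.0883×(-2.4270)=-0.2143, 0.0621×(-2.7790)=-0.1726, 0.0716×(-2.6367)=-0.1888.
Sum = -2.3852, so H' = 2.39.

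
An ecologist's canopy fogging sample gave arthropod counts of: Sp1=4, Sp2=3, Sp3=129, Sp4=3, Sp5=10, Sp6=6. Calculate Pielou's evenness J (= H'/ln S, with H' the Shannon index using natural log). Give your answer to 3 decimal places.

0.392

Total N = 4+3+129+3+10+6 = 155, so the proportions are 0.02581, 0.01935, 0.83226, 0.01935, 0.06452, 0.03871 (working shown to 5 dp, full precision carried).
H' = −Σ pᵢ ln pᵢ = −((-0.09438) + (-0.07635) + (-0.15281) + (-0.07635) + (-0.17683) + (-0.12587)) = 0.70259.
With S = 6 species, ln S = 1.79176, so J = 0.70259/1.79176 = 0.39212, i.e. 0.392 to 3 decimal places.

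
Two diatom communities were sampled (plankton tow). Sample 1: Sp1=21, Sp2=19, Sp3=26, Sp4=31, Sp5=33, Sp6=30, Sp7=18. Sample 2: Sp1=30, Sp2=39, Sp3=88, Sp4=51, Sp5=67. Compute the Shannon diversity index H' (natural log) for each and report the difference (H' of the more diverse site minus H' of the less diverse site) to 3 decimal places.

Sample 1: N=178, proportions 0.11798, 0.10674, 0.14607, 0.17416, 0.18539, 0.16854, 0.10112, giving H' = 1.92060 (working shown to 5 dp, full precision carried).
Sample 2: N=275, proportions 0.10909, 0.14182, 0.32, 0.18545, 0.24364, giving H' = 1.53983.
Difference = |1.92060 − 1.53983| = 0.38077, i.e. 0.381 to 3 decimal places.

0.381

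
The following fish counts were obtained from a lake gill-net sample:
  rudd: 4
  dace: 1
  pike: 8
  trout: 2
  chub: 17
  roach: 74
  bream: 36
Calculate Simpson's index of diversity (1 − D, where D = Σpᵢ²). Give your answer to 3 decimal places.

Total N = 4+1+8+2+17+74+36 = 142, so the proportions are 0.02817, 0.00704, 0.05634, 0.01408, 0.11972, 0.52113, 0.25352 (working shown to 5 dp, full precision carried).
D = 0.02817² + 0.00704² + 0.05634² + 0.01408² + 0.11972² + 0.52113² + 0.25352² = 0.00079 + 0.00005 + 0.00317 + 0.00020 + 0.01433 + 0.27157 + 0.06427 = 0.35439.
So 1 − D = 0.64561, i.e. 0.646 to 3 decimal places.

0.646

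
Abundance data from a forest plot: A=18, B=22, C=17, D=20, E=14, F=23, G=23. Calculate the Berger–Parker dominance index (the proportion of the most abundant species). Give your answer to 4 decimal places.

0.1679

Total N = 18+22+17+20+14+23+23 = 137, so the proportions are 0.131387, 0.160584, 0.124088, 0.145985, 0.10219, 0.167883, 0.167883 (working shown to 6 dp, full precision carried).
The largest proportion is 0.167883, i.e. d = 0.1679 to 4 decimal places.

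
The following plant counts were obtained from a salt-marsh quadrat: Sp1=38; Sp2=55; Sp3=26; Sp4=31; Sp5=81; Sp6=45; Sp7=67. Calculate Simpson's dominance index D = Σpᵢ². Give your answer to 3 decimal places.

0.163

Total N = 38+55+26+31+81+45+67 = 343, so the proportions are 0.11079, 0.16035, 0.0758, 0.09038, 0.23615, 0.1312, 0.19534 (working shown to 5 dp, full precision carried).
D = 0.11079² + 0.16035² + 0.0758² + 0.09038² + 0.23615² + 0.1312² + 0.19534² = 0.01227 + 0.02571 + 0.00575 + 0.00817 + 0.05577 + 0.01721 + 0.03816 = 0.16304.
To 3 decimal places, D = 0.163.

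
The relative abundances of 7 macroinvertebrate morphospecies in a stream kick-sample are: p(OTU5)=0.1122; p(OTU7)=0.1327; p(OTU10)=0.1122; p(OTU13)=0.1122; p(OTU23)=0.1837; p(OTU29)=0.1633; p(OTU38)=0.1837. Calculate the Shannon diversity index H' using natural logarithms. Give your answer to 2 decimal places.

1.92

Each pᵢ ln pᵢ term (working shown to 4 dp, full precision carried): 0.1122×(-2.1875)=-0.2454, 0.1327×(-2.0197)=-0.2680, 0.1122×(-2.1875)=-0.2454, 0.1122×(-2.1875)=-0.2454, 0.1837×(-1.6945)=-0.3113, 0.1633×(-1.8122)=-0.2959, 0.1837×(-1.6945)=-0.3113.
Sum = -1.9228, so H' = 1.92.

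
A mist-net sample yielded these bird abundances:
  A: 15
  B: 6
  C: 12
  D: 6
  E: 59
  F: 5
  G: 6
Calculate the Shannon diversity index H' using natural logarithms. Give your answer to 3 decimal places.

1.468

Total N = 15+6+12+6+59+5+6 = 109, so the proportions are 0.13761, 0.05505, 0.11009, 0.05505, 0.54128, 0.04587, 0.05505 (working shown to 5 dp, full precision carried).
Each pᵢ ln pᵢ term: 0.13761×(-1.98330)=-0.27293, 0.05505×(-2.89959)=-0.15961, 0.11009×(-2.20644)=-0.24291, 0.05505×(-2.89959)=-0.15961, 0.54128×(-0.61381)=-0.33225, 0.04587×(-3.08191)=-0.14137, 0.05505×(-2.89959)=-0.15961.
Sum = -1.46829, so H' = 1.468.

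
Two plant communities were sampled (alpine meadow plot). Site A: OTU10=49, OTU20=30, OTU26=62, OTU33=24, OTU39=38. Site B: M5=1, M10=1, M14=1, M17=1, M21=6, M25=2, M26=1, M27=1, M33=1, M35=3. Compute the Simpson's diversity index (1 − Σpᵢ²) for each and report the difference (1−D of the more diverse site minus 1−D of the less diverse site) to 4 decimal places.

0.0496

Site A: N=203, proportions 0.241379, 0.147783, 0.305419, 0.118227, 0.187192, giving 1−D = 0.777597 (working shown to 6 dp, full precision carried).
Site B: N=18, proportions 0.055556, 0.055556, 0.055556, 0.055556, 0.333333, 0.111111, 0.055556, 0.055556, 0.055556, 0.166667, giving 1−D = 0.827160.
Difference = |0.777597 − 0.827160| = 0.049563, i.e. 0.0496 to 4 decimal places.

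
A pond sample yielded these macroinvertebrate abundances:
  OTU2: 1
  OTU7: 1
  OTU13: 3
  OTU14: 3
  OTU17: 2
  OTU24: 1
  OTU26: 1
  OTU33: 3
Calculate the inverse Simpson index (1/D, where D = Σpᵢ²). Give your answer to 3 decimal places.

6.429

Total N = 1+1+3+3+2+1+1+3 = 15, so the proportions are 0.0666667, 0.0666667, 0.2, 0.2, 0.1333333, 0.0666667, 0.0666667, 0.2 (working shown to 7 dp, full precision carried).
D = 0.0666667² + 0.0666667² + 0.2² + 0.2² + 0.1333333² + 0.0666667² + 0.0666667² + 0.2² = 0.0044444 + 0.0044444 + 0.0400000 + 0.0400000 + 0.0177778 + 0.0044444 + 0.0044444 + 0.0400000 = 0.1555556.
So 1/D = 6.42857, i.e. 6.429 to 3 decimal places.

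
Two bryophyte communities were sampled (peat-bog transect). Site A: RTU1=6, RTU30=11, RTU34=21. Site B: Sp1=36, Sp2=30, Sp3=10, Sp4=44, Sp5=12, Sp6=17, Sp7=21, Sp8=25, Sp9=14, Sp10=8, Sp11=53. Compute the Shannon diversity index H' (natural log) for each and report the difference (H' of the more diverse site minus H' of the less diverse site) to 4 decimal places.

Site A: N=38, proportions 0.157895, 0.289474, 0.552632, giving H' = 0.978050 (working shown to 6 dp, full precision carried).
Site B: N=270, proportions 0.133333, 0.111111, 0.037037, 0.162963, 0.044444, 0.062963, 0.077778, 0.092593, 0.051852, 0.02963, 0.196296, giving H' = 2.239270.
Difference = |0.978050 − 2.239270| = 1.261220, i.e. 1.2612 to 4 decimal places.

1.2612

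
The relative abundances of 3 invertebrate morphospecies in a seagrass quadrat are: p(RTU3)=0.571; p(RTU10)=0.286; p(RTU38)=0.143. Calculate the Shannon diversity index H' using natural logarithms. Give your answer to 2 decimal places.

Each pᵢ ln pᵢ term (working shown to 4 dp, full precision carried): 0.571×(-0.5604)=-0.3200, 0.286×(-1.2518)=-0.3580, 0.143×(-1.9449)=-0.2781.
Sum = -0.9561, so H' = 0.96.

0.96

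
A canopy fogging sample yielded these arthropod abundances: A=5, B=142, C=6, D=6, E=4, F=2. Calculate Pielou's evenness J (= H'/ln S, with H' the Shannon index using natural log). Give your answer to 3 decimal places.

0.346

Total N = 5+142+6+6+4+2 = 165, so the proportions are 0.0303, 0.86061, 0.03636, 0.03636, 0.02424, 0.01212 (working shown to 5 dp, full precision carried).
H' = −Σ pᵢ ln pᵢ = −((-0.10595) + (-0.12919) + (-0.12052) + (-0.12052) + (-0.09017) + (-0.05349)) = 0.61984.
With S = 6 species, ln S = 1.79176, so J = 0.61984/1.79176 = 0.34594, i.e. 0.346 to 3 decimal places.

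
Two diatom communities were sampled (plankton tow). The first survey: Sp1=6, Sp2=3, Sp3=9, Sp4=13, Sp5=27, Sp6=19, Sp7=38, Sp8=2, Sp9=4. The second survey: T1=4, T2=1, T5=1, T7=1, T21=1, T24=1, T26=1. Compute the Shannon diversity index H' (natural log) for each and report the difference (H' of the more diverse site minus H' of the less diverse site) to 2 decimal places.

0.10

The first survey: N=121, proportions 0.04959, 0.02479, 0.07438, 0.10744, 0.22314, 0.15702, 0.31405, 0.01653, 0.03306, giving H' = 1.84325 (working shown to 5 dp, full precision carried).
The second survey: N=10, proportions 0.4, 0.1, 0.1, 0.1, 0.1, 0.1, 0.1, giving H' = 1.74807.
Difference = |1.84325 − 1.74807| = 0.09518, i.e. 0.10 to 2 decimal places.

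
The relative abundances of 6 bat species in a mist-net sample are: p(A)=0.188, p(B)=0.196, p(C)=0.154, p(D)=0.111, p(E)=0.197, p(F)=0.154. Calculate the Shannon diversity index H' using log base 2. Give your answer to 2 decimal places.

2.56

Each pᵢ log₂ pᵢ term (working shown to 4 dp, full precision carried): 0.188×(-2.4112)=-0.4533, 0.196×(-2.3511)=-0.4608, 0.154×(-2.6990)=-0.4156, 0.111×(-3.1714)=-0.3520, 0.197×(-2.3437)=-0.4617, 0.154×(-2.6990)=-0.4156.
Sum = -2.5591, so H' = 2.56.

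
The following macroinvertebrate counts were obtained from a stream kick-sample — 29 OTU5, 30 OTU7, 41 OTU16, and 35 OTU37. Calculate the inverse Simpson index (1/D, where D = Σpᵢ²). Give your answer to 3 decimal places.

Total N = 29+30+41+35 = 135, so the proportions are 0.2148148, 0.2222222, 0.3037037, 0.2592593 (working shown to 7 dp, full precision carried).
D = 0.2148148² + 0.2222222² + 0.3037037² + 0.2592593² = 0.0461454 + 0.0493827 + 0.0922359 + 0.0672154 = 0.2549794.
So 1/D = 3.92189, i.e. 3.922 to 3 decimal places.

3.922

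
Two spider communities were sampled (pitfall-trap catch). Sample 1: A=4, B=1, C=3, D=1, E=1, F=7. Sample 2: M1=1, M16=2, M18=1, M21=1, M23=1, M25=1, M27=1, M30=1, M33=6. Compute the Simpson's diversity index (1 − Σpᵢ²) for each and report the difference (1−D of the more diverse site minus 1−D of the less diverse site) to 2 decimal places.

0.06

Sample 1: N=17, proportions 0.2353, 0.0588, 0.1765, 0.0588, 0.0588, 0.4118, giving 1−D = 0.7336 (working shown to 4 dp, full precision carried).
Sample 2: N=15, proportions 0.0667, 0.1333, 0.0667, 0.0667, 0.0667, 0.0667, 0.0667, 0.0667, 0.4, giving 1−D = 0.7911.
Difference = |0.7336 − 0.7911| = 0.0575, i.e. 0.06 to 2 decimal places.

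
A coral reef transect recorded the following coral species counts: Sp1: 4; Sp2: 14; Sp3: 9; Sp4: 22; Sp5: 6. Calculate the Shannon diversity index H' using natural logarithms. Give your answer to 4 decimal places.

Total N = 4+14+9+22+6 = 55, so the proportions are 0.072727, 0.254545, 0.163636, 0.4, 0.109091 (working shown to 6 dp, full precision carried).
Each pᵢ ln pᵢ term: 0.072727×(-2.621039)=-0.190621, 0.254545×(-1.368276)=-0.348288, 0.163636×(-1.810109)=-0.296200, 0.4×(-0.916291)=-0.366516, 0.109091×(-2.215574)=-0.241699.
Sum = -1.443324, so H' = 1.4433.

1.4433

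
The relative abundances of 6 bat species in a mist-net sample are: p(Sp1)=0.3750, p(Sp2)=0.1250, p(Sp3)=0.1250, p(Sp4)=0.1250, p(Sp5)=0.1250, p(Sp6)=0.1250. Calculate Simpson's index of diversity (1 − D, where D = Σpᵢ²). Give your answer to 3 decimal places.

0.781

D = 0.375² + 0.125² + 0.125² + 0.125² + 0.125² + 0.125² = 0.14062 + 0.01562 + 0.01562 + 0.01562 + 0.01562 + 0.01562 = 0.21875 (working shown to 5 dp, full precision carried).
So 1 − D = 0.78125, i.e. 0.781 to 3 decimal places.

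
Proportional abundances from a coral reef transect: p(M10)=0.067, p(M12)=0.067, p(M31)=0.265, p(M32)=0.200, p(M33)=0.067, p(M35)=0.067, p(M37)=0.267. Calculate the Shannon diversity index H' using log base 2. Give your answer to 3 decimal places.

Each pᵢ log₂ pᵢ term (working shown to 5 dp, full precision carried): 0.067×(-3.89970)=-0.26128, 0.067×(-3.89970)=-0.26128, 0.265×(-1.91594)=-0.50772, 0.2×(-2.32193)=-0.46439, 0.067×(-3.89970)=-0.26128, 0.067×(-3.89970)=-0.26128, 0.267×(-1.90509)=-0.50866.
Sum = -2.52589, so H' = 2.526.

2.526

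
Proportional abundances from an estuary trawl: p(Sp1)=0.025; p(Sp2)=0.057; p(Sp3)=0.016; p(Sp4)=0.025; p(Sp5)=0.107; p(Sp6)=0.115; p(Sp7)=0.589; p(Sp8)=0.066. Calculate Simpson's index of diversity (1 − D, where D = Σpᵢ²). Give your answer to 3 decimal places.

0.619

D = 0.025² + 0.057² + 0.016² + 0.025² + 0.107² + 0.115² + 0.589² + 0.066² = 0.00063 + 0.00325 + 0.00026 + 0.00063 + 0.01145 + 0.01323 + 0.34692 + 0.00436 = 0.38071 (working shown to 5 dp, full precision carried).
So 1 − D = 0.61929, i.e. 0.619 to 3 decimal places.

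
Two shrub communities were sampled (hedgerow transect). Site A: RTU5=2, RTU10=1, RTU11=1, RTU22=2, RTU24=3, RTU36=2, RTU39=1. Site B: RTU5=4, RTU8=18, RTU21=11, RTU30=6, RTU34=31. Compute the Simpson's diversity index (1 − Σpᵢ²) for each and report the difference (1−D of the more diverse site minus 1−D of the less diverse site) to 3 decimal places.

0.131

Site A: N=12, proportions 0.16667, 0.08333, 0.08333, 0.16667, 0.25, 0.16667, 0.08333, giving 1−D = 0.83333 (working shown to 5 dp, full precision carried).
Site B: N=70, proportions 0.05714, 0.25714, 0.15714, 0.08571, 0.44286, giving 1−D = 0.70245.
Difference = |0.83333 − 0.70245| = 0.13088, i.e. 0.131 to 3 decimal places.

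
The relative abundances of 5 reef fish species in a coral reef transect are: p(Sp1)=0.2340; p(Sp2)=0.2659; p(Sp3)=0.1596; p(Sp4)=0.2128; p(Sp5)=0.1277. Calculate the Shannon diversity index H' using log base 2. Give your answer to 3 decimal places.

2.275

Each pᵢ log₂ pᵢ term (working shown to 5 dp, full precision carried): 0.234×(-2.09542)=-0.49033, 0.2659×(-1.91104)=-0.50815, 0.1596×(-2.64747)=-0.42254, 0.2128×(-2.23243)=-0.47506, 0.1277×(-2.96917)=-0.37916.
Sum = -2.27523, so H' = 2.275.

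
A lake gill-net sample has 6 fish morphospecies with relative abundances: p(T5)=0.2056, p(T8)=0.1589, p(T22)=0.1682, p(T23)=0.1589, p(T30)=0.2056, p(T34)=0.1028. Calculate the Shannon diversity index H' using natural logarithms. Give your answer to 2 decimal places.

Each pᵢ ln pᵢ term (working shown to 4 dp, full precision carried): 0.2056×(-1.5818)=-0.3252, 0.1589×(-1.8395)=-0.2923, 0.1682×(-1.7826)=-0.2998, 0.1589×(-1.8395)=-0.2923, 0.2056×(-1.5818)=-0.3252, 0.1028×(-2.2750)=-0.2339.
Sum = -1.7687, so H' = 1.77.

1.77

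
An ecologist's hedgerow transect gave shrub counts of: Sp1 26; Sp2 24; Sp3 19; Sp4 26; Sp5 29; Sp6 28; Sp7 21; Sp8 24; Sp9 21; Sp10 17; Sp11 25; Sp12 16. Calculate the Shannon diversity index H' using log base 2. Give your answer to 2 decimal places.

3.56

Total N = 26+24+19+26+29+28+21+24+21+17+25+16 = 276, so the proportions are 0.0942, 0.087, 0.0688, 0.0942, 0.1051, 0.1014, 0.0761, 0.087, 0.0761, 0.0616, 0.0906, 0.058 (working shown to 4 dp, full precision carried).
Each pᵢ log₂ pᵢ term: 0.0942×(-3.4081)=-0.3211, 0.087×(-3.5236)=-0.3064, 0.0688×(-3.8606)=-0.2658, 0.0942×(-3.4081)=-0.3211, 0.1051×(-3.2505)=-0.3415, 0.1014×(-3.3012)=-0.3349, 0.0761×(-3.7162)=-0.2828, 0.087×(-3.5236)=-0.3064, 0.0761×(-3.7162)=-0.2828, 0.0616×(-4.0211)=-0.2477, 0.0906×(-3.4647)=-0.3138, 0.058×(-4.1085)=-0.2382.
Sum = -3.5623, so H' = 3.56.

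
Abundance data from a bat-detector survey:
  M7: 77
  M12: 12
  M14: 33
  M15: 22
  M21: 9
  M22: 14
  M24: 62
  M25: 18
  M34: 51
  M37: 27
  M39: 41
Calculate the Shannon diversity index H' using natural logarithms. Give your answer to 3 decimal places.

Total N = 77+12+33+22+9+14+62+18+51+27+41 = 366, so the proportions are 0.21038, 0.03279, 0.09016, 0.06011, 0.02459, 0.03825, 0.1694, 0.04918, 0.13934, 0.07377, 0.11202 (working shown to 5 dp, full precision carried).
Each pᵢ ln pᵢ term: 0.21038×(-1.55883)=-0.32795, 0.03279×(-3.41773)=-0.11206, 0.09016×(-2.40613)=-0.21695, 0.06011×(-2.81159)=-0.16900, 0.02459×(-3.70541)=-0.09112, 0.03825×(-3.26358)=-0.12484, 0.1694×(-1.77550)=-0.30077, 0.04918×(-3.01226)=-0.14814, 0.13934×(-1.97081)=-0.27462, 0.07377×(-2.60680)=-0.19230, 0.11202×(-2.18906)=-0.24522.
Sum = -2.20297, so H' = 2.203.

2.203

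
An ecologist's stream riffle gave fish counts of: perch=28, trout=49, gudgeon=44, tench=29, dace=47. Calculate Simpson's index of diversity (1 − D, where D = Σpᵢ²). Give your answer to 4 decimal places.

Total N = 28+49+44+29+47 = 197, so the proportions are 0.142132, 0.248731, 0.22335, 0.147208, 0.238579 (working shown to 6 dp, full precision carried).
D = 0.142132² + 0.248731² + 0.22335² + 0.147208² + 0.238579² = 0.020201 + 0.061867 + 0.049885 + 0.021670 + 0.056920 = 0.210544.
So 1 − D = 0.789456, i.e. 0.7895 to 4 decimal places.

0.7895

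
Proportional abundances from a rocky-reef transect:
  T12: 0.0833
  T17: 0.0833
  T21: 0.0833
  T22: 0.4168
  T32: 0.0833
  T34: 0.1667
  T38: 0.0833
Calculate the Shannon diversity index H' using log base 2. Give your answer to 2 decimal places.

Each pᵢ log₂ pᵢ term (working shown to 4 dp, full precision carried): 0.0833×(-3.5855)=-0.2987, 0.0833×(-3.5855)=-0.2987, 0.0833×(-3.5855)=-0.2987, 0.4168×(-1.2626)=-0.5262, 0.0833×(-3.5855)=-0.2987, 0.1667×(-2.5847)=-0.4309, 0.0833×(-3.5855)=-0.2987.
Sum = -2.4505, so H' = 2.45.

2.45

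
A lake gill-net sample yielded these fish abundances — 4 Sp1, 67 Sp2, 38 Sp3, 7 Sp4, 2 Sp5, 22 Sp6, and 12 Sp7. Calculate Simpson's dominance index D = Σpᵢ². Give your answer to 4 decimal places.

Total N = 4+67+38+7+2+22+12 = 152, so the proportions are 0.026316, 0.440789, 0.25, 0.046053, 0.013158, 0.144737, 0.078947 (working shown to 6 dp, full precision carried).
D = 0.026316² + 0.440789² + 0.25² + 0.046053² + 0.013158² + 0.144737² + 0.078947² = 0.000693 + 0.194295 + 0.062500 + 0.002121 + 0.000173 + 0.020949 + 0.006233 = 0.286963.
To 4 decimal places, D = 0.2870.

0.2870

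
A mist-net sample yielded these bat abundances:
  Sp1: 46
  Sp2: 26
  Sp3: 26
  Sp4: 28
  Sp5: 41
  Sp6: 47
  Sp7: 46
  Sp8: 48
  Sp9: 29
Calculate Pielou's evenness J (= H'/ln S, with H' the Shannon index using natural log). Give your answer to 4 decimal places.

0.9855

Total N = 46+26+26+28+41+47+46+48+29 = 337, so the proportions are 0.136499, 0.077151, 0.077151, 0.083086, 0.121662, 0.139466, 0.136499, 0.142433, 0.086053 (working shown to 6 dp, full precision carried).
H' = −Σ pᵢ ln pᵢ = −((-0.271829) + (-0.197661) + (-0.197661) + (-0.206708) + (-0.256282) + (-0.274739) + (-0.271829) + (-0.277586) + (-0.211071)) = 2.165364.
With S = 9 species, ln S = 2.197225, so J = 2.165364/2.197225 = 0.985499, i.e. 0.9855 to 4 decimal places.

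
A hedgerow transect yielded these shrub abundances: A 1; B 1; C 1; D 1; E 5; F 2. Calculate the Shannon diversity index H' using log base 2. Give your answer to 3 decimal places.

2.222

Total N = 1+1+1+1+5+2 = 11, so the proportions are 0.09091, 0.09091, 0.09091, 0.09091, 0.45455, 0.18182 (working shown to 5 dp, full precision carried).
Each pᵢ log₂ pᵢ term: 0.09091×(-3.45943)=-0.31449, 0.09091×(-3.45943)=-0.31449, 0.09091×(-3.45943)=-0.31449, 0.09091×(-3.45943)=-0.31449, 0.45455×(-1.13750)=-0.51705, 0.18182×(-2.45943)=-0.44717.
Sum = -2.22219, so H' = 2.222.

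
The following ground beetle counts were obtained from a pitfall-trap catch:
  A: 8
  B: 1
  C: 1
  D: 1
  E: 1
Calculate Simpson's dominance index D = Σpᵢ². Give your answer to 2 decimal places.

Total N = 8+1+1+1+1 = 12, so the proportions are 0.6667, 0.0833, 0.0833, 0.0833, 0.0833 (working shown to 4 dp, full precision carried).
D = 0.6667² + 0.0833² + 0.0833² + 0.0833² + 0.0833² = 0.4444 + 0.0069 + 0.0069 + 0.0069 + 0.0069 = 0.4722.
To 2 decimal places, D = 0.47.

0.47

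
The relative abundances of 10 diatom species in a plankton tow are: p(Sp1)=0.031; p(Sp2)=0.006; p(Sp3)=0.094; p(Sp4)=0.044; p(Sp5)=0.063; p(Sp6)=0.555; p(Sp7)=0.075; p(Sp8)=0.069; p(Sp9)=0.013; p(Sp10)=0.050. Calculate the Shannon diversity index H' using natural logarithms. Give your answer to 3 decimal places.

1.584

Each pᵢ ln pᵢ term (working shown to 5 dp, full precision carried): 0.031×(-3.47377)=-0.10769, 0.006×(-5.11600)=-0.03070, 0.094×(-2.36446)=-0.22226, 0.044×(-3.12357)=-0.13744, 0.063×(-2.76462)=-0.17417, 0.555×(-0.58879)=-0.32678, 0.075×(-2.59027)=-0.19427, 0.069×(-2.67365)=-0.18448, 0.013×(-4.34281)=-0.05646, 0.05×(-2.99573)=-0.14979.
Sum = -1.58402, so H' = 1.584.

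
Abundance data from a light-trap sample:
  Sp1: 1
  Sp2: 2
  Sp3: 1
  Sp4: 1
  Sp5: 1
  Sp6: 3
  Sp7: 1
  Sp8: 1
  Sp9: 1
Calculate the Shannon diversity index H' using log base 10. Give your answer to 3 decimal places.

0.910

Total N = 1+2+1+1+1+3+1+1+1 = 12, so the proportions are 0.08333, 0.16667, 0.08333, 0.08333, 0.08333, 0.25, 0.08333, 0.08333, 0.08333 (working shown to 5 dp, full precision carried).
Each pᵢ log₁₀ pᵢ term: 0.08333×(-1.07918)=-0.08993, 0.16667×(-0.77815)=-0.12969, 0.08333×(-1.07918)=-0.08993, 0.08333×(-1.07918)=-0.08993, 0.08333×(-1.07918)=-0.08993, 0.25×(-0.60206)=-0.15051, 0.08333×(-1.07918)=-0.08993, 0.08333×(-1.07918)=-0.08993, 0.08333×(-1.07918)=-0.08993.
Sum = -0.90973, so H' = 0.910.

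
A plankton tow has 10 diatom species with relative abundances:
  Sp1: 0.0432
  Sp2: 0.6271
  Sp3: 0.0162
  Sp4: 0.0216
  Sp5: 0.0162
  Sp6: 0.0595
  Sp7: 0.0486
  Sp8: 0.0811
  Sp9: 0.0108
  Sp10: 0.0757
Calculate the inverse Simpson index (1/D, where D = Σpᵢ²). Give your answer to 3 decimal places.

2.413

D = 0.0432² + 0.6271² + 0.0162² + 0.0216² + 0.0162² + 0.0595² + 0.0486² + 0.0811² + 0.0108² + 0.0757² = 0.001866 + 0.393254 + 0.000262 + 0.000467 + 0.000262 + 0.003540 + 0.002362 + 0.006577 + 0.000117 + 0.005730 = 0.414439 (working shown to 6 dp, full precision carried).
So 1/D = 2.41290, i.e. 2.413 to 3 decimal places.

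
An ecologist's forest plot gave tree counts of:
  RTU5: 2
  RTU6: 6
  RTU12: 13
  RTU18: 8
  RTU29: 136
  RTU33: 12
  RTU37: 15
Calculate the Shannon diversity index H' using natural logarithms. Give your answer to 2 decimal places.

Total N = 2+6+13+8+136+12+15 = 192, so the proportions are 0.0104, 0.0312, 0.0677, 0.0417, 0.7083, 0.0625, 0.0781 (working shown to 4 dp, full precision carried).
Each pᵢ ln pᵢ term: 0.0104×(-4.5643)=-0.0475, 0.0312×(-3.4657)=-0.1083, 0.0677×(-2.6925)=-0.1823, 0.0417×(-3.1781)=-0.1324, 0.7083×(-0.3448)=-0.2443, 0.0625×(-2.7726)=-0.1733, 0.0781×(-2.5494)=-0.1992.
Sum = -1.0873, so H' = 1.09.

1.09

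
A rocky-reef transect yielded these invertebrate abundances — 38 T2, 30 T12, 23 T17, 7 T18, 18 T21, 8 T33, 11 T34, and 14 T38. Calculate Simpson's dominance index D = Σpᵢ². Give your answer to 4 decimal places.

Total N = 38+30+23+7+18+8+11+14 = 149, so the proportions are 0.255034, 0.201342, 0.154362, 0.04698, 0.120805, 0.053691, 0.073826, 0.09396 (working shown to 6 dp, full precision carried).
D = 0.255034² + 0.201342² + 0.154362² + 0.04698² + 0.120805² + 0.053691² + 0.073826² + 0.09396² = 0.065042 + 0.040539 + 0.023828 + 0.002207 + 0.014594 + 0.002883 + 0.005450 + 0.008828 = 0.163371.
To 4 decimal places, D = 0.1634.

0.1634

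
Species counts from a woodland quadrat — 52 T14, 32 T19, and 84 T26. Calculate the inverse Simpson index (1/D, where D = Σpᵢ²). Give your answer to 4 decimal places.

2.6172

Total N = 52+32+84 = 168, so the proportions are 0.3095238, 0.1904762, 0.5 (working shown to 7 dp, full precision carried).
D = 0.3095238² + 0.1904762² + 0.5² = 0.0958050 + 0.0362812 + 0.2500000 = 0.3820862.
So 1/D = 2.617211, i.e. 2.6172 to 4 decimal places.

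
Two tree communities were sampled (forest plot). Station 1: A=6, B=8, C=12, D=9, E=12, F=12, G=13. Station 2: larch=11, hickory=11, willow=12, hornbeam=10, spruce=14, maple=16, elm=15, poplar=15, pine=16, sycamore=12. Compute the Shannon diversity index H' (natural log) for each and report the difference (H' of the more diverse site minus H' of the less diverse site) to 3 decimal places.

Station 1: N=72, proportions 0.08333, 0.11111, 0.16667, 0.125, 0.16667, 0.16667, 0.18056, giving H' = 1.91608 (working shown to 5 dp, full precision carried).
Station 2: N=132, proportions 0.08333, 0.08333, 0.09091, 0.07576, 0.10606, 0.12121, 0.11364, 0.11364, 0.12121, 0.09091, giving H' = 2.28940.
Difference = |1.91608 − 2.28940| = 0.37332, i.e. 0.373 to 3 decimal places.

0.373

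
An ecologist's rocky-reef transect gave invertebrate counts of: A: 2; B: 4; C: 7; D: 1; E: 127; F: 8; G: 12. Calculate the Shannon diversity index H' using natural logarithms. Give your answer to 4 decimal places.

Total N = 2+4+7+1+127+8+12 = 161, so the proportions are 0.012422, 0.024845, 0.043478, 0.006211, 0.78882, 0.049689, 0.074534 (working shown to 6 dp, full precision carried).
Each pᵢ ln pᵢ term: 0.012422×(-4.388257)=-0.054513, 0.024845×(-3.695110)=-0.091804, 0.043478×(-3.135494)=-0.136326, 0.006211×(-5.081404)=-0.031562, 0.78882×(-0.237217)=-0.187122, 0.049689×(-3.001963)=-0.149166, 0.074534×(-2.596498)=-0.193528.
Sum = -0.844019, so H' = 0.8440.

0.8440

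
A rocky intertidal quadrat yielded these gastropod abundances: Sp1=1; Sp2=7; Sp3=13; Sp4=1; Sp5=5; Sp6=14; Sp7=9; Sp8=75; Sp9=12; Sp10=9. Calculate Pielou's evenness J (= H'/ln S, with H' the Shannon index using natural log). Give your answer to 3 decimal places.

0.721

Total N = 1+7+13+1+5+14+9+75+12+9 = 146, so the proportions are 0.00685, 0.04795, 0.08904, 0.00685, 0.03425, 0.09589, 0.06164, 0.5137, 0.08219, 0.06164 (working shown to 5 dp, full precision carried).
H' = −Σ pᵢ ln pᵢ = −((-0.03413) + (-0.14564) + (-0.21536) + (-0.03413) + (-0.11555) + (-0.22482) + (-0.17176) + (-0.34218) + (-0.20537) + (-0.17176)) = 1.66073.
With S = 10 species, ln S = 2.30259, so J = 1.66073/2.30259 = 0.72125, i.e. 0.721 to 3 decimal places.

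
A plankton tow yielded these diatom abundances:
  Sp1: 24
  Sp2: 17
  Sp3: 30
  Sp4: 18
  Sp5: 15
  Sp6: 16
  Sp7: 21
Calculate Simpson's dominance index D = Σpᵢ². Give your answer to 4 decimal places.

0.1515

Total N = 24+17+30+18+15+16+21 = 141, so the proportions are 0.170213, 0.120567, 0.212766, 0.12766, 0.106383, 0.113475, 0.148936 (working shown to 6 dp, full precision carried).
D = 0.170213² + 0.120567² + 0.212766² + 0.12766² + 0.106383² + 0.113475² + 0.148936² = 0.028972 + 0.014536 + 0.045269 + 0.016297 + 0.011317 + 0.012877 + 0.022182 = 0.151451.
To 4 decimal places, D = 0.1515.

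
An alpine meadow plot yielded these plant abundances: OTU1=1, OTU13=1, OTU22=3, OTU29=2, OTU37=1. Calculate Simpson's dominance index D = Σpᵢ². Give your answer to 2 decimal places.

0.25

Total N = 1+1+3+2+1 = 8, so the proportions are 0.125, 0.125, 0.375, 0.25, 0.125 (working shown to 4 dp, full precision carried).
D = 0.125² + 0.125² + 0.375² + 0.25² + 0.125² = 0.0156 + 0.0156 + 0.1406 + 0.0625 + 0.0156 = 0.2500.
To 2 decimal places, D = 0.25.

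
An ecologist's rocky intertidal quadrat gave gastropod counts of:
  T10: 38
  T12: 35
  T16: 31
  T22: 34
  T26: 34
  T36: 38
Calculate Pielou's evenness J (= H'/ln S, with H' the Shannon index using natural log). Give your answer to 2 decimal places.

1.00

Total N = 38+35+31+34+34+38 = 210, so the proportions are 0.181, 0.1667, 0.1476, 0.1619, 0.1619, 0.181 (working shown to 4 dp, full precision carried).
H' = −Σ pᵢ ln pᵢ = −((-0.3093) + (-0.2986) + (-0.2824) + (-0.2948) + (-0.2948) + (-0.3093)) = 1.7893.
With S = 6 species, ln S = 1.7918, so J = 1.7893/1.7918 = 0.9986, i.e. 1.00 to 2 decimal places.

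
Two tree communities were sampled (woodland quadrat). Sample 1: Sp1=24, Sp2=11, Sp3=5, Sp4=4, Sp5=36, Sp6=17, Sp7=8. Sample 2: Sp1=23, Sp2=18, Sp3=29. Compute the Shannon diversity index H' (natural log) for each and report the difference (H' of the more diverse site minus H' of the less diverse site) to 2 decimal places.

Sample 1: N=105, proportions 0.2286, 0.1048, 0.0476, 0.0381, 0.3429, 0.1619, 0.0762, giving H' = 1.7011 (working shown to 4 dp, full precision carried).
Sample 2: N=70, proportions 0.3286, 0.2571, 0.4143, giving H' = 1.0800.
Difference = |1.7011 − 1.0800| = 0.6211, i.e. 0.62 to 2 decimal places.

0.62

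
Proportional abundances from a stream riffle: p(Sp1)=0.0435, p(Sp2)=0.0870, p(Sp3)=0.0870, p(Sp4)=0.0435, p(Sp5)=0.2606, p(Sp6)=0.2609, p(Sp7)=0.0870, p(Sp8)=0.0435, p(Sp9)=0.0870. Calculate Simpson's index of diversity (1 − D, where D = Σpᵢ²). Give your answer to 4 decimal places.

0.8281

D = 0.0435² + 0.087² + 0.087² + 0.0435² + 0.2606² + 0.2609² + 0.087² + 0.0435² + 0.087² = 0.001892 + 0.007569 + 0.007569 + 0.001892 + 0.067912 + 0.068069 + 0.007569 + 0.001892 + 0.007569 = 0.171934 (working shown to 6 dp, full precision carried).
So 1 − D = 0.828066, i.e. 0.8281 to 4 decimal places.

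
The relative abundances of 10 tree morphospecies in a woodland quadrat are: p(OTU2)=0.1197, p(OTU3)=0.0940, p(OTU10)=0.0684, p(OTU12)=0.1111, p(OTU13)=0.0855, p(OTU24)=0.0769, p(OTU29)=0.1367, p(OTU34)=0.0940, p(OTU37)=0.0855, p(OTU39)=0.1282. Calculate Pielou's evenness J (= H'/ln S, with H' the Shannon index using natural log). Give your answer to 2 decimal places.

H' = −Σ pᵢ ln pᵢ = −((-0.2541) + (-0.2223) + (-0.1835) + (-0.2441) + (-0.2103) + (-0.1973) + (-0.2720) + (-0.2223) + (-0.2103) + (-0.2633)) = 2.2794 (working shown to 4 dp, full precision carried).
With S = 10 species, ln S = 2.3026, so J = 2.2794/2.3026 = 0.9899, i.e. 0.99 to 2 decimal places.

0.99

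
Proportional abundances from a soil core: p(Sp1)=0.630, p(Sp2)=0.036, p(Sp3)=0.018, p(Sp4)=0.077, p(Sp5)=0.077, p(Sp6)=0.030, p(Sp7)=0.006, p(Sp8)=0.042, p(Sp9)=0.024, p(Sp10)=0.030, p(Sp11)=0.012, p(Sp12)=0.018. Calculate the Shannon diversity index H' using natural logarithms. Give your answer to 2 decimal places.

1.47

Each pᵢ ln pᵢ term (working shown to 4 dp, full precision carried): 0.63×(-0.4620)=-0.2911, 0.036×(-3.3242)=-0.1197, 0.018×(-4.0174)=-0.0723, 0.077×(-2.5639)=-0.1974, 0.077×(-2.5639)=-0.1974, 0.03×(-3.5066)=-0.1052, 0.006×(-5.1160)=-0.0307, 0.042×(-3.1701)=-0.1331, 0.024×(-3.7297)=-0.0895, 0.03×(-3.5066)=-0.1052, 0.012×(-4.4228)=-0.0531, 0.018×(-4.0174)=-0.0723.
Sum = -1.4670, so H' = 1.47.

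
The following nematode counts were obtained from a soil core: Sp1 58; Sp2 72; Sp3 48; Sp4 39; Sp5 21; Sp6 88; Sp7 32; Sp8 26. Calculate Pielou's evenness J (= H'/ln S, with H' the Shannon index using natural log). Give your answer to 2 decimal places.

0.95

Total N = 58+72+48+39+21+88+32+26 = 384, so the proportions are 0.151, 0.1875, 0.125, 0.1016, 0.0547, 0.2292, 0.0833, 0.0677 (working shown to 4 dp, full precision carried).
H' = −Σ pᵢ ln pᵢ = −((-0.2855) + (-0.3139) + (-0.2599) + (-0.2323) + (-0.1589) + (-0.3376) + (-0.2071) + (-0.1823)) = 1.9775.
With S = 8 species, ln S = 2.0794, so J = 1.9775/2.0794 = 0.9510, i.e. 0.95 to 2 decimal places.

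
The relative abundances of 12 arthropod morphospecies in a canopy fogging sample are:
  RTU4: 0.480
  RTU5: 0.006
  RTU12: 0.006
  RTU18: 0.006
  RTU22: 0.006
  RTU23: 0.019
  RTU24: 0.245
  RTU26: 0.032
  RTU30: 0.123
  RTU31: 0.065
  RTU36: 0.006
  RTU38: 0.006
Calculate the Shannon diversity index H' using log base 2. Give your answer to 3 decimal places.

2.167

Each pᵢ log₂ pᵢ term (working shown to 5 dp, full precision carried): 0.48×(-1.05889)=-0.50827, 0.006×(-7.38082)=-0.04428, 0.006×(-7.38082)=-0.04428, 0.006×(-7.38082)=-0.04428, 0.006×(-7.38082)=-0.04428, 0.019×(-5.71786)=-0.10864, 0.245×(-2.02915)=-0.49714, 0.032×(-4.96578)=-0.15891, 0.123×(-3.02327)=-0.37186, 0.065×(-3.94342)=-0.25632, 0.006×(-7.38082)=-0.04428, 0.006×(-7.38082)=-0.04428.
Sum = -2.16685, so H' = 2.167.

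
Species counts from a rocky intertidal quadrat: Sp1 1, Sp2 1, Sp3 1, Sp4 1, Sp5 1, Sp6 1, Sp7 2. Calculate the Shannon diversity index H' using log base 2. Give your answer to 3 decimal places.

2.750

Total N = 1+1+1+1+1+1+2 = 8, so the proportions are 0.125, 0.125, 0.125, 0.125, 0.125, 0.125, 0.25 (working shown to 5 dp, full precision carried).
Each pᵢ log₂ pᵢ term: 0.125×(-3.00000)=-0.37500, 0.125×(-3.00000)=-0.37500, 0.125×(-3.00000)=-0.37500, 0.125×(-3.00000)=-0.37500, 0.125×(-3.00000)=-0.37500, 0.125×(-3.00000)=-0.37500, 0.25×(-2.00000)=-0.50000.
Sum = -2.75000, so H' = 2.750.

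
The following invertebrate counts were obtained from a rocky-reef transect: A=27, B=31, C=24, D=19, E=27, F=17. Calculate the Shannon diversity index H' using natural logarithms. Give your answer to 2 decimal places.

Total N = 27+31+24+19+27+17 = 145, so the proportions are 0.1862, 0.2138, 0.1655, 0.131, 0.1862, 0.1172 (working shown to 4 dp, full precision carried).
Each pᵢ ln pᵢ term: 0.1862×(-1.6809)=-0.3130, 0.2138×(-1.5427)=-0.3298, 0.1655×(-1.7987)=-0.2977, 0.131×(-2.0323)=-0.2663, 0.1862×(-1.6809)=-0.3130, 0.1172×(-2.1435)=-0.2513.
Sum = -1.7711, so H' = 1.77.

1.77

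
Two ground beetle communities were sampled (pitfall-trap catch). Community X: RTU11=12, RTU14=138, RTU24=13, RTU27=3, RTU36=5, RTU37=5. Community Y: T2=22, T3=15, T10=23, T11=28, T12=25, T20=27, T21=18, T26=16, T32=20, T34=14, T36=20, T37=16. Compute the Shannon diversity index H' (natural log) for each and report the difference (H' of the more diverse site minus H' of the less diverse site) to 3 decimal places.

Community X: N=176, proportions 0.068182, 0.784091, 0.073864, 0.017045, 0.028409, 0.028409, giving H' = 0.838016 (working shown to 6 dp, full precision carried).
Community Y: N=244, proportions 0.090164, 0.061475, 0.094262, 0.114754, 0.102459, 0.110656, 0.07377, 0.065574, 0.081967, 0.057377, 0.081967, 0.065574, giving H' = 2.460173.
Difference = |0.838016 − 2.460173| = 1.622157, i.e. 1.622 to 3 decimal places.

1.622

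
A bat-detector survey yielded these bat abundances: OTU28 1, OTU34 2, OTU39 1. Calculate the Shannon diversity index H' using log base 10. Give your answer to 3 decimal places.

0.452

Total N = 1+2+1 = 4, so the proportions are 0.25, 0.5, 0.25 (working shown to 5 dp, full precision carried).
Each pᵢ log₁₀ pᵢ term: 0.25×(-0.60206)=-0.15051, 0.5×(-0.30103)=-0.15051, 0.25×(-0.60206)=-0.15051.
Sum = -0.45154, so H' = 0.452.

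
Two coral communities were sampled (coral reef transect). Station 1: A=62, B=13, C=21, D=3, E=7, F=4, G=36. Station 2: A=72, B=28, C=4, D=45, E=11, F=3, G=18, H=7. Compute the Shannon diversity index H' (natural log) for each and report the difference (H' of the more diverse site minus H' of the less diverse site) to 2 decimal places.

0.13

Station 1: N=146, proportions 0.4247, 0.089, 0.1438, 0.0205, 0.0479, 0.0274, 0.2466, giving H' = 1.5272 (working shown to 4 dp, full precision carried).
Station 2: N=188, proportions 0.383, 0.1489, 0.0213, 0.2394, 0.0585, 0.016, 0.0957, 0.0372, giving H' = 1.6546.
Difference = |1.5272 − 1.6546| = 0.1274, i.e. 0.13 to 2 decimal places.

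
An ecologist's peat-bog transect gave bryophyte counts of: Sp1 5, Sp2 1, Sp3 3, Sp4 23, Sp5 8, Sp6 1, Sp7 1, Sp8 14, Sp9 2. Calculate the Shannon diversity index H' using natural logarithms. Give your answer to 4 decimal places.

Total N = 5+1+3+23+8+1+1+14+2 = 58, so the proportions are 0.086207, 0.017241, 0.051724, 0.396552, 0.137931, 0.017241, 0.017241, 0.241379, 0.034483 (working shown to 6 dp, full precision carried).
Each pᵢ ln pᵢ term: 0.086207×(-2.451005)=-0.211294, 0.017241×(-4.060443)=-0.070008, 0.051724×(-2.961831)=-0.153198, 0.396552×(-0.924949)=-0.366790, 0.137931×(-1.981001)=-0.273242, 0.017241×(-4.060443)=-0.070008, 0.017241×(-4.060443)=-0.070008, 0.241379×(-1.421386)=-0.343093, 0.034483×(-3.367296)=-0.116114.
Sum = -1.673753, so H' = 1.6738.

1.6738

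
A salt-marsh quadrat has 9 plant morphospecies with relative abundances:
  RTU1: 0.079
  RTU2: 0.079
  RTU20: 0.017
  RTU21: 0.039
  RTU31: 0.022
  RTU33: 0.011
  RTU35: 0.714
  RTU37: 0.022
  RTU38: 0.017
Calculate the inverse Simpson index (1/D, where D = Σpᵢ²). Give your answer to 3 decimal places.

D = 0.079² + 0.079² + 0.017² + 0.039² + 0.022² + 0.011² + 0.714² + 0.022² + 0.017² = 0.006241 + 0.006241 + 0.000289 + 0.001521 + 0.000484 + 0.000121 + 0.509796 + 0.000484 + 0.000289 = 0.525466 (working shown to 6 dp, full precision carried).
So 1/D = 1.90307, i.e. 1.903 to 3 decimal places.

1.903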